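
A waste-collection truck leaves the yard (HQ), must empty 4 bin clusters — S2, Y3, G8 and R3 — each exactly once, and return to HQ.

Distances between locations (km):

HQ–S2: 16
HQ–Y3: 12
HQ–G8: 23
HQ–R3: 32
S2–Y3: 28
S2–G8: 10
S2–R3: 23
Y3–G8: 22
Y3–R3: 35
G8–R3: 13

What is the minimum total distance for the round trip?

With 4 stops there are 4!/2 = 12 distinct round trips (a route and its reverse cost the same).
HQ - S2 - Y3 - G8 - R3 - HQ: 16+28+22+13+32 = 111
HQ - S2 - Y3 - R3 - G8 - HQ: 16+28+35+13+23 = 115
HQ - S2 - G8 - Y3 - R3 - HQ: 16+10+22+35+32 = 115
HQ - S2 - G8 - R3 - Y3 - HQ: 16+10+13+35+12 = 86
HQ - S2 - R3 - Y3 - G8 - HQ: 16+23+35+22+23 = 119
HQ - S2 - R3 - G8 - Y3 - HQ: 16+23+13+22+12 = 86
HQ - Y3 - S2 - G8 - R3 - HQ: 12+28+10+13+32 = 95
HQ - Y3 - S2 - R3 - G8 - HQ: 12+28+23+13+23 = 99
HQ - Y3 - G8 - S2 - R3 - HQ: 12+22+10+23+32 = 99
HQ - Y3 - R3 - S2 - G8 - HQ: 12+35+23+10+23 = 103
HQ - G8 - S2 - Y3 - R3 - HQ: 23+10+28+35+32 = 128
HQ - G8 - Y3 - S2 - R3 - HQ: 23+22+28+23+32 = 128
The minimum is 86.
One optimal route: HQ → S2 → G8 → R3 → Y3 → HQ (or its reverse).

Shortest round trip = 86 km.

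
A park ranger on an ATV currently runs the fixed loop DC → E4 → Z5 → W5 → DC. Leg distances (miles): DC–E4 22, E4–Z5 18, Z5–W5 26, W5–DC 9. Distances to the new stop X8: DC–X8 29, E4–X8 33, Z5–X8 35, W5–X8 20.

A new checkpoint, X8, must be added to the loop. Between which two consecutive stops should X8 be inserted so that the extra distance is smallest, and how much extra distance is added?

Adding 29 miles by placing X8 on the Z5–W5 leg.

Insertion cost between consecutive stops i–j is d(i,X8) + d(X8,j) − d(i,j):
  between DC and E4: 29 + 33 − 22 = 40
  between E4 and Z5: 33 + 35 − 18 = 50
  between Z5 and W5: 35 + 20 − 26 = 29
  between W5 and DC: 20 + 29 − 9 = 40
Cheapest insertion is between Z5 and W5, adding 29.
New total = 75 + 29 = 104.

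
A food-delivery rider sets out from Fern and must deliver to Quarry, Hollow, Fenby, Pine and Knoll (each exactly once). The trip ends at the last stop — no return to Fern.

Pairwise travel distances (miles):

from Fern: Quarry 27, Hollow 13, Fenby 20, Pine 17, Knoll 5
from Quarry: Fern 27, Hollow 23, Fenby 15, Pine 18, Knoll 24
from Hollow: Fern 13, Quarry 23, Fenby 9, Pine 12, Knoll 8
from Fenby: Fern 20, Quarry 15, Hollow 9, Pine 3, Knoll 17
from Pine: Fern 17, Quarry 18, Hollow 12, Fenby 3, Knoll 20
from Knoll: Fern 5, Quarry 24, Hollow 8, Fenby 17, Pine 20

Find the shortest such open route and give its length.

Shortest open route: 43 miles.

There are 5! = 120 possible orderings.
Fern → Quarry → Hollow → Fenby → Pine → Knoll: 27+23+9+3+20 = 82
Fern → Quarry → Hollow → Fenby → Knoll → Pine: 27+23+9+17+20 = 96
Fern → Quarry → Hollow → Pine → Fenby → Knoll: 27+23+12+3+17 = 82
Fern → Quarry → Hollow → Pine → Knoll → Fenby: 27+23+12+20+17 = 99
Fern → Quarry → Hollow → Knoll → Fenby → Pine: 27+23+8+17+3 = 78
Fern → Quarry → Hollow → Knoll → Pine → Fenby: 27+23+8+20+3 = 81
Fern → Quarry → Fenby → Hollow → Pine → Knoll: 27+15+9+12+20 = 83
Fern → Quarry → Fenby → Hollow → Knoll → Pine: 27+15+9+8+20 = 79
Fern → Quarry → Fenby → Pine → Hollow → Knoll: 27+15+3+12+8 = 65
Fern → Quarry → Fenby → Pine → Knoll → Hollow: 27+15+3+20+8 = 73
Fern → Quarry → Fenby → Knoll → Hollow → Pine: 27+15+17+8+12 = 79
Fern → Quarry → Fenby → Knoll → Pine → Hollow: 27+15+17+20+12 = 91
Fern → Quarry → Pine → Hollow → Fenby → Knoll: 27+18+12+9+17 = 83
Fern → Quarry → Pine → Hollow → Knoll → Fenby: 27+18+12+8+17 = 82
… (106 more)
Fern → Knoll → Hollow → Fenby → Pine → Quarry: 5+8+9+3+18 = 43  ← best
The minimum is 43.
One shortest path: Fern → Knoll → Hollow → Fenby → Pine → Quarry.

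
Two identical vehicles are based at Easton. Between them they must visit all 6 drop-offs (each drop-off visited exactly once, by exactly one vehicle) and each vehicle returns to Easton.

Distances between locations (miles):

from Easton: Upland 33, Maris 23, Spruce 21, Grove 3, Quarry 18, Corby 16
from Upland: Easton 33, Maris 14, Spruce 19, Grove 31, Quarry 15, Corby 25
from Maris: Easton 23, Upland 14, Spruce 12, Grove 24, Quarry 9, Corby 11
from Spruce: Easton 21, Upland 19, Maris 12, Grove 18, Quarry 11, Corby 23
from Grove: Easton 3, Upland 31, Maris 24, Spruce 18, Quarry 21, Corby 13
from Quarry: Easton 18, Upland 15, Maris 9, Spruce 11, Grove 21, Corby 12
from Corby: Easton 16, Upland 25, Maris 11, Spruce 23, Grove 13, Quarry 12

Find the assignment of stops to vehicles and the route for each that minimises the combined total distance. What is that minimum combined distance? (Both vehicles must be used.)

Minimum combined distance: 94 miles.

Try each way of splitting the stops between the two vehicles (each non-empty) and, for each split, find the best tour for each vehicle:
  {Upland} + {Maris, Spruce, Grove, Quarry, Corby}: 66 + 68 = 134
  {Maris} + {Upland, Spruce, Grove, Quarry, Corby}: 46 + 83 = 129
  {Upland, Maris} + {Spruce, Grove, Quarry, Corby}: 70 + 60 = 130
  {Spruce} + {Upland, Maris, Grove, Quarry, Corby}: 42 + 74 = 116
  {Upland, Spruce} + {Maris, Grove, Quarry, Corby}: 73 + 54 = 127
  {Maris, Spruce} + {Upland, Grove, Quarry, Corby}: 56 + 74 = 130
  … (31 splits in total)
  {Grove} + {Upland, Maris, Spruce, Quarry, Corby}: 6 + 88 = 94  ← best
Best: vehicle 1 Easton → Grove → Easton = 6; vehicle 2 Easton → Spruce → Quarry → Upland → Maris → Corby → Easton = 88; combined 94.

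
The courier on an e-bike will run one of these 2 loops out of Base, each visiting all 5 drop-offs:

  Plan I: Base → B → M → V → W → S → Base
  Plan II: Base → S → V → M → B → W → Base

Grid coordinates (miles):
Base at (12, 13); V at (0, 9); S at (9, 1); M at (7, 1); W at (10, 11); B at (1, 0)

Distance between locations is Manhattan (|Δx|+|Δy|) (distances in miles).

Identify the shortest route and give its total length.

Plan I: 24 + 7 + 15 + 12 + 11 + 15 = 84
Plan II: 15 + 17 + 15 + 7 + 20 + 4 = 78

78 miles — Plan II is the shortest.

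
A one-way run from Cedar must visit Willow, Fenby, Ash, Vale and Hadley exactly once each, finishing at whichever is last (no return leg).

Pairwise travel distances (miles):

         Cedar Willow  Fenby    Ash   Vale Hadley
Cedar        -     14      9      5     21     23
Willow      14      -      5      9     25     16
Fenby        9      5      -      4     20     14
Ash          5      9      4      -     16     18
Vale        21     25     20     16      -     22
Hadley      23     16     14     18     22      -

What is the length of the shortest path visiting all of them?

There are 5! = 120 possible orderings.
Cedar - Willow - Fenby - Ash - Vale - Hadley: 14+5+4+16+22 = 61
Cedar - Willow - Fenby - Ash - Hadley - Vale: 14+5+4+18+22 = 63
Cedar - Willow - Fenby - Vale - Ash - Hadley: 14+5+20+16+18 = 73
Cedar - Willow - Fenby - Vale - Hadley - Ash: 14+5+20+22+18 = 79
Cedar - Willow - Fenby - Hadley - Ash - Vale: 14+5+14+18+16 = 67
Cedar - Willow - Fenby - Hadley - Vale - Ash: 14+5+14+22+16 = 71
Cedar - Willow - Ash - Fenby - Vale - Hadley: 14+9+4+20+22 = 69
Cedar - Willow - Ash - Fenby - Hadley - Vale: 14+9+4+14+22 = 63
Cedar - Willow - Ash - Vale - Fenby - Hadley: 14+9+16+20+14 = 73
Cedar - Willow - Ash - Vale - Hadley - Fenby: 14+9+16+22+14 = 75
Cedar - Willow - Ash - Hadley - Fenby - Vale: 14+9+18+14+20 = 75
Cedar - Willow - Ash - Hadley - Vale - Fenby: 14+9+18+22+20 = 83
Cedar - Willow - Vale - Fenby - Ash - Hadley: 14+25+20+4+18 = 81
Cedar - Willow - Vale - Fenby - Hadley - Ash: 14+25+20+14+18 = 91
… (106 more)
Cedar - Ash - Fenby - Willow - Hadley - Vale: 5+4+5+16+22 = 52  ← best
The minimum is 52.
One shortest path: Cedar → Ash → Fenby → Willow → Hadley → Vale.

Shortest open route: 52 miles.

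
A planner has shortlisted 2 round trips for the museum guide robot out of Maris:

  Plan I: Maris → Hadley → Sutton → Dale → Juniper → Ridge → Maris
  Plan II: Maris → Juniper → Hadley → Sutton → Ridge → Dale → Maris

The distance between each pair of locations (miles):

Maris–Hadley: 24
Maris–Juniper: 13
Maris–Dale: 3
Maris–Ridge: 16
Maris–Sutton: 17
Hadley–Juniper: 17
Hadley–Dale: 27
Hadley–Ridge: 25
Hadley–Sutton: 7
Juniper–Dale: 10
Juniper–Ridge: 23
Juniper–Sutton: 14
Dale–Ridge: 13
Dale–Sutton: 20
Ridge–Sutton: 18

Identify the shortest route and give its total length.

Plan I: 24 + 7 + 20 + 10 + 23 + 16 = 100
Plan II: 13 + 17 + 7 + 18 + 13 + 3 = 71

71 miles — Plan II is the shortest.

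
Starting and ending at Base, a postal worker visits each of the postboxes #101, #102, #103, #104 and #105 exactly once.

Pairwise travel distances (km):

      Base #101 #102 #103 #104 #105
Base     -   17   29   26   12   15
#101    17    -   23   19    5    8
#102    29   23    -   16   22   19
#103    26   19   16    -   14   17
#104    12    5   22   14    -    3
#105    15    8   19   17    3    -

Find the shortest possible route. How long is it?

86 km — the shortest possible round trip.

There are 60 distinct closed tours to check (reversals are equivalent).
Base→#101→#102→#103→#104→#105→Base: 17+23+16+14+3+15 = 88
Base→#101→#102→#103→#105→#104→Base: 17+23+16+17+3+12 = 88
Base→#101→#102→#104→#103→#105→Base: 17+23+22+14+17+15 = 108
Base→#101→#102→#104→#105→#103→Base: 17+23+22+3+17+26 = 108
Base→#101→#102→#105→#103→#104→Base: 17+23+19+17+14+12 = 102
Base→#101→#102→#105→#104→#103→Base: 17+23+19+3+14+26 = 102
Base→#101→#103→#102→#104→#105→Base: 17+19+16+22+3+15 = 92
Base→#101→#103→#102→#105→#104→Base: 17+19+16+19+3+12 = 86
Base→#101→#103→#104→#102→#105→Base: 17+19+14+22+19+15 = 106
Base→#101→#103→#104→#105→#102→Base: 17+19+14+3+19+29 = 101
Base→#101→#103→#105→#102→#104→Base: 17+19+17+19+22+12 = 106
Base→#101→#103→#105→#104→#102→Base: 17+19+17+3+22+29 = 107
Base→#101→#104→#102→#103→#105→Base: 17+5+22+16+17+15 = 92
Base→#101→#104→#102→#105→#103→Base: 17+5+22+19+17+26 = 106
… (46 more)
The minimum is 86.
One optimal route: Base → #101 → #103 → #102 → #105 → #104 → Base (or its reverse).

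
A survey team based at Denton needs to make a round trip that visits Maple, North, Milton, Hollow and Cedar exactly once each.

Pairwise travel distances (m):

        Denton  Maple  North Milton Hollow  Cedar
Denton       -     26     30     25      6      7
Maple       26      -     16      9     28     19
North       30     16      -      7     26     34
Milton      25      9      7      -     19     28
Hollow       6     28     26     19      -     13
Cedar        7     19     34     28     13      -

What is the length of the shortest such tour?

There are 60 distinct closed tours to check (reversals are equivalent).
Denton → Maple → North → Milton → Hollow → Cedar → Denton: 26+16+7+19+13+7 = 88
Denton → Maple → North → Milton → Cedar → Hollow → Denton: 26+16+7+28+13+6 = 96
Denton → Maple → North → Hollow → Milton → Cedar → Denton: 26+16+26+19+28+7 = 122
Denton → Maple → North → Hollow → Cedar → Milton → Denton: 26+16+26+13+28+25 = 134
Denton → Maple → North → Cedar → Milton → Hollow → Denton: 26+16+34+28+19+6 = 129
Denton → Maple → North → Cedar → Hollow → Milton → Denton: 26+16+34+13+19+25 = 133
Denton → Maple → Milton → North → Hollow → Cedar → Denton: 26+9+7+26+13+7 = 88
Denton → Maple → Milton → North → Cedar → Hollow → Denton: 26+9+7+34+13+6 = 95
Denton → Maple → Milton → Hollow → North → Cedar → Denton: 26+9+19+26+34+7 = 121
Denton → Maple → Milton → Hollow → Cedar → North → Denton: 26+9+19+13+34+30 = 131
Denton → Maple → Milton → Cedar → North → Hollow → Denton: 26+9+28+34+26+6 = 129
Denton → Maple → Milton → Cedar → Hollow → North → Denton: 26+9+28+13+26+30 = 132
Denton → Maple → Hollow → North → Milton → Cedar → Denton: 26+28+26+7+28+7 = 122
Denton → Maple → Hollow → North → Cedar → Milton → Denton: 26+28+26+34+28+25 = 167
… (46 more)
Denton → Hollow → North → Milton → Maple → Cedar → Denton: 6+26+7+9+19+7 = 74  ← best
The minimum is 74.
One optimal route: Denton → Hollow → North → Milton → Maple → Cedar → Denton (or its reverse).

74 m — the shortest possible round trip.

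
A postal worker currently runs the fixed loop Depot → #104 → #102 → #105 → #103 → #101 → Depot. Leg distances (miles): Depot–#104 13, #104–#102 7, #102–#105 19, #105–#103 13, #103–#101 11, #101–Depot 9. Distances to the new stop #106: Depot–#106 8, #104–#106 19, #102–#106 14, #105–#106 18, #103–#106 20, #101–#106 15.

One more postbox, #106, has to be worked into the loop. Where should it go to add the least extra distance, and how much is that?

Adding 13 miles by placing #106 on the #102–#105 leg.

Insertion cost between consecutive stops i–j is d(i,#106) + d(#106,j) − d(i,j):
  between Depot and #104: 8 + 19 − 13 = 14
  between #104 and #102: 19 + 14 − 7 = 26
  between #102 and #105: 14 + 18 − 19 = 13
  between #105 and #103: 18 + 20 − 13 = 25
  between #103 and #101: 20 + 15 − 11 = 24
  between #101 and Depot: 15 + 8 − 9 = 14
Cheapest insertion is between #102 and #105, adding 13.
New total = 72 + 13 = 85.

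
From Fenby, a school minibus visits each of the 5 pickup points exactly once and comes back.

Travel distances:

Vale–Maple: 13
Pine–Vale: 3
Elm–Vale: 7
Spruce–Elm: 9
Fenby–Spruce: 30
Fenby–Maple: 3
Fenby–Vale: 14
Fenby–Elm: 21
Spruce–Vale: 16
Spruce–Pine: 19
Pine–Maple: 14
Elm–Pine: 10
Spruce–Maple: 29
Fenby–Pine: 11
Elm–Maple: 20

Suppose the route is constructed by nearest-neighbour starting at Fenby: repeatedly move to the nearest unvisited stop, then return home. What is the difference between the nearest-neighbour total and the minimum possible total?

Fenby: Maple=3, Pine=11, Vale=14, Elm=21, Spruce=30 ⇒ Maple
Maple: Vale=13, Pine=14, Elm=20, Spruce=29 ⇒ Vale
Vale: Pine=3, Elm=7, Spruce=16 ⇒ Pine
Pine: Elm=10, Spruce=19 ⇒ Elm
Elm: Spruce=9 ⇒ Spruce
NN route Fenby → Maple → Vale → Pine → Elm → Spruce → Fenby costs 68.
Optimal: Fenby → Pine → Spruce → Elm → Vale → Maple → Fenby costs 62 (by enumerating all 60 distinct tours).
Excess = 68 − 62 = 6.

6 longer than the optimal tour.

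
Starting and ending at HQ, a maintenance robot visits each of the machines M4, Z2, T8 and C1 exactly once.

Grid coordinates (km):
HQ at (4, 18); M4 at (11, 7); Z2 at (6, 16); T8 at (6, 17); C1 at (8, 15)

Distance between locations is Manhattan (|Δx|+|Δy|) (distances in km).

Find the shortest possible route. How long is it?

There are 12 distinct closed tours to check (reversals are equivalent).
HQ→M4→Z2→T8→C1→HQ: 18+14+1+4+7 = 44
HQ→M4→Z2→C1→T8→HQ: 18+14+3+4+3 = 42
HQ→M4→T8→Z2→C1→HQ: 18+15+1+3+7 = 44
HQ→M4→T8→C1→Z2→HQ: 18+15+4+3+4 = 44
HQ→M4→C1→Z2→T8→HQ: 18+11+3+1+3 = 36
HQ→M4→C1→T8→Z2→HQ: 18+11+4+1+4 = 38
HQ→Z2→M4→T8→C1→HQ: 4+14+15+4+7 = 44
HQ→Z2→M4→C1→T8→HQ: 4+14+11+4+3 = 36
HQ→Z2→T8→M4→C1→HQ: 4+1+15+11+7 = 38
HQ→Z2→C1→M4→T8→HQ: 4+3+11+15+3 = 36
HQ→T8→M4→Z2→C1→HQ: 3+15+14+3+7 = 42
HQ→T8→Z2→M4→C1→HQ: 3+1+14+11+7 = 36
The minimum is 36.
One optimal route: HQ → M4 → C1 → Z2 → T8 → HQ (or its reverse).

Shortest round trip = 36 km.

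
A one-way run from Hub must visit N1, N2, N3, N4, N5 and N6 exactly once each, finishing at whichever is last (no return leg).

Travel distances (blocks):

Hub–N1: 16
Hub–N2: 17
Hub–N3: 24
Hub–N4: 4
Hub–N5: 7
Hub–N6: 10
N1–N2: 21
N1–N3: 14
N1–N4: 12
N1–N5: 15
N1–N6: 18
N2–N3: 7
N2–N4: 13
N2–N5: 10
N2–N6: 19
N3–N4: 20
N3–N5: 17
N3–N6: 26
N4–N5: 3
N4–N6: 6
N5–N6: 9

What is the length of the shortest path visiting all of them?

Minimum one-way distance = 50 blocks.

There are 6! = 720 possible orderings.
Hub → N1 → N2 → N3 → N4 → N5 → N6: 16+21+7+20+3+9 = 76
Hub → N1 → N2 → N3 → N4 → N6 → N5: 16+21+7+20+6+9 = 79
Hub → N1 → N2 → N3 → N5 → N4 → N6: 16+21+7+17+3+6 = 70
Hub → N1 → N2 → N3 → N5 → N6 → N4: 16+21+7+17+9+6 = 76
Hub → N1 → N2 → N3 → N6 → N4 → N5: 16+21+7+26+6+3 = 79
Hub → N1 → N2 → N3 → N6 → N5 → N4: 16+21+7+26+9+3 = 82
Hub → N1 → N2 → N4 → N3 → N5 → N6: 16+21+13+20+17+9 = 96
Hub → N1 → N2 → N4 → N3 → N6 → N5: 16+21+13+20+26+9 = 105
… (712 more)
Hub → N4 → N6 → N5 → N2 → N3 → N1: 4+6+9+10+7+14 = 50  ← best
The minimum is 50.
One shortest path: Hub → N4 → N6 → N5 → N2 → N3 → N1.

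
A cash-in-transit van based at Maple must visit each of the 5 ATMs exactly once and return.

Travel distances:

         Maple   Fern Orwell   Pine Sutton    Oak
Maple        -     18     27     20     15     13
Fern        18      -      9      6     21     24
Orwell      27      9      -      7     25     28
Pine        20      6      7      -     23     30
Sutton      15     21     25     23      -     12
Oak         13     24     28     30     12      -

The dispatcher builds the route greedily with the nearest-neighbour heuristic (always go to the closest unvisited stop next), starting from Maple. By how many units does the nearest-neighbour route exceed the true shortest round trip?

Maple: Oak=13, Sutton=15, Fern=18, Pine=20, Orwell=27 ⇒ Oak
Oak: Sutton=12, Fern=24, Orwell=28, Pine=30 ⇒ Sutton
Sutton: Fern=21, Pine=23, Orwell=25 ⇒ Fern
Fern: Pine=6, Orwell=9 ⇒ Pine
Pine: Orwell=7 ⇒ Orwell
NN route Maple → Oak → Sutton → Fern → Pine → Orwell → Maple costs 86.
Optimal: Maple → Fern → Pine → Orwell → Sutton → Oak → Maple costs 81 (by enumerating all 60 distinct tours).
Excess = 86 − 81 = 5.

Excess over optimum: 5.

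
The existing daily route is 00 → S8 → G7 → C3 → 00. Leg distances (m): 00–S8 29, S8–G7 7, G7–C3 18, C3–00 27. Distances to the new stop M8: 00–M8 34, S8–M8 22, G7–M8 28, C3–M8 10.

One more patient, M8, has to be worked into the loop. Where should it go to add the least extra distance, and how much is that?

Insertion cost between consecutive stops i–j is d(i,M8) + d(M8,j) − d(i,j):
  between 00 and S8: 34 + 22 − 29 = 27
  between S8 and G7: 22 + 28 − 7 = 43
  between G7 and C3: 28 + 10 − 18 = 20
  between C3 and 00: 10 + 34 − 27 = 17
Cheapest insertion is between C3 and 00, adding 17.
New total = 81 + 17 = 98.

Minimum extra distance: 17 m, inserting M8 between C3 and 00.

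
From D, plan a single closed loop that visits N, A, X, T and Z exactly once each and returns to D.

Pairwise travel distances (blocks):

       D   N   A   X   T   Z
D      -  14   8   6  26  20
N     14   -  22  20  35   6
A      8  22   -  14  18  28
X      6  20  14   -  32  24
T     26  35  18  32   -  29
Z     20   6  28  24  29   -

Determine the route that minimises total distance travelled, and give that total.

D - N - A - X - T - Z - D: 14+22+14+32+29+20 = 131
D - N - A - X - Z - T - D: 14+22+14+24+29+26 = 129
D - N - A - T - X - Z - D: 14+22+18+32+24+20 = 130
D - N - A - T - Z - X - D: 14+22+18+29+24+6 = 113
D - N - A - Z - X - T - D: 14+22+28+24+32+26 = 146
D - N - A - Z - T - X - D: 14+22+28+29+32+6 = 131
D - N - X - A - T - Z - D: 14+20+14+18+29+20 = 115
D - N - X - A - Z - T - D: 14+20+14+28+29+26 = 131
D - N - X - T - A - Z - D: 14+20+32+18+28+20 = 132
D - N - X - T - Z - A - D: 14+20+32+29+28+8 = 131
D - N - X - Z - A - T - D: 14+20+24+28+18+26 = 130
D - N - X - Z - T - A - D: 14+20+24+29+18+8 = 113
D - N - T - A - X - Z - D: 14+35+18+14+24+20 = 125
D - N - T - A - Z - X - D: 14+35+18+28+24+6 = 125
… (46 more)
D - N - Z - T - A - X - D: 14+6+29+18+14+6 = 87  ← best
The minimum is 87.
One optimal route: D → N → Z → T → A → X → D (or its reverse).

87 blocks — the shortest possible round trip.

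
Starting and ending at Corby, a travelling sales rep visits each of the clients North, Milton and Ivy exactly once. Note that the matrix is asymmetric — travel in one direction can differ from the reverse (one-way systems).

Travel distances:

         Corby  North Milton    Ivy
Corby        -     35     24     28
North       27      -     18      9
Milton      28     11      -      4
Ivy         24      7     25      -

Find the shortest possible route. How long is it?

Minimum total distance: 62.

Corby → North → Milton → Ivy → Corby: 35+18+4+24 = 81
Corby → North → Ivy → Milton → Corby: 35+9+25+28 = 97
Corby → Milton → North → Ivy → Corby: 24+11+9+24 = 68
Corby → Milton → Ivy → North → Corby: 24+4+7+27 = 62
Corby → Ivy → North → Milton → Corby: 28+7+18+28 = 81
Corby → Ivy → Milton → North → Corby: 28+25+11+27 = 91
The minimum is 62.
One optimal route: Corby → Milton → Ivy → North → Corby.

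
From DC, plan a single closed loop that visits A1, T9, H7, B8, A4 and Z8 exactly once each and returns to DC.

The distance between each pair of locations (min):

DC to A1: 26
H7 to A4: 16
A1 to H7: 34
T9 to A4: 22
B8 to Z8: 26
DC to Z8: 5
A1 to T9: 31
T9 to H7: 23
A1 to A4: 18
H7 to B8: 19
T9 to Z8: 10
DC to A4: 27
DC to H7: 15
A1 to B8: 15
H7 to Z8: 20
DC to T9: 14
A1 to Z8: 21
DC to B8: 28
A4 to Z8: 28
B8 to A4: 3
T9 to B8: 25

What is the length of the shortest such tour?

DC → A1 → T9 → H7 → B8 → A4 → Z8 → DC: 26+31+23+19+3+28+5 = 135
DC → A1 → T9 → H7 → B8 → Z8 → A4 → DC: 26+31+23+19+26+28+27 = 180
DC → A1 → T9 → H7 → A4 → B8 → Z8 → DC: 26+31+23+16+3+26+5 = 130
DC → A1 → T9 → H7 → A4 → Z8 → B8 → DC: 26+31+23+16+28+26+28 = 178
DC → A1 → T9 → H7 → Z8 → B8 → A4 → DC: 26+31+23+20+26+3+27 = 156
DC → A1 → T9 → H7 → Z8 → A4 → B8 → DC: 26+31+23+20+28+3+28 = 159
DC → A1 → T9 → B8 → H7 → A4 → Z8 → DC: 26+31+25+19+16+28+5 = 150
DC → A1 → T9 → B8 → H7 → Z8 → A4 → DC: 26+31+25+19+20+28+27 = 176
… (352 more)
DC → T9 → Z8 → A1 → B8 → A4 → H7 → DC: 14+10+21+15+3+16+15 = 94  ← best
The minimum is 94.
One optimal route: DC → T9 → Z8 → A1 → B8 → A4 → H7 → DC (or its reverse).

Minimum total distance: 94 min.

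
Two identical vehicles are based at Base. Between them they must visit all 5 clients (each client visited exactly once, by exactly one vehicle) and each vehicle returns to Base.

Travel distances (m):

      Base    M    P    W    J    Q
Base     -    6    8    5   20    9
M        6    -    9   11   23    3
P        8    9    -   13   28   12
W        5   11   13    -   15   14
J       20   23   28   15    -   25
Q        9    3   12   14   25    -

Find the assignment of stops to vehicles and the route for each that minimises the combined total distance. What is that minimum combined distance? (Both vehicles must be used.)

Check every non-empty split of the stops between the two vehicles; for each half take its own optimal tour:
  {M} + {P, W, J, Q}: 12 + 65 = 77
  {P} + {M, W, J, Q}: 16 + 54 = 70
  {M, P} + {W, J, Q}: 23 + 54 = 77
  {W} + {M, P, J, Q}: 10 + 65 = 75
  {M, W} + {P, J, Q}: 22 + 65 = 87
  {P, W} + {M, J, Q}: 26 + 54 = 80
  … (15 splits in total)
  {W, J} + {M, P, Q}: 40 + 29 = 69  ← best
Best: vehicle 1 Base → W → J → Base = 40; vehicle 2 Base → M → Q → P → Base = 29; combined 69.

Minimum combined distance: 69 m.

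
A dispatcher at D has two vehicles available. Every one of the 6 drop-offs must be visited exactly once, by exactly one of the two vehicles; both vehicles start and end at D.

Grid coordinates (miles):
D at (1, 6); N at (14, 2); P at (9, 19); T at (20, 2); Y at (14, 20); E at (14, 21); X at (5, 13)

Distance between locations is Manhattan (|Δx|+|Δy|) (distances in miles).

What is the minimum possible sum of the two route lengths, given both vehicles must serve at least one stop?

Minimum combined distance: 98 miles.

Try each way of splitting the stops between the two vehicles (each non-empty) and, for each split, find the best tour for each vehicle:
  {N} + {P, T, Y, E, X}: 34 + 76 = 110
  {P} + {N, T, Y, E, X}: 42 + 76 = 118
  {N, P} + {T, Y, E, X}: 60 + 76 = 136
  {T} + {N, P, Y, E, X}: 46 + 64 = 110
  {N, T} + {P, Y, E, X}: 46 + 56 = 102
  {P, T} + {N, Y, E, X}: 72 + 64 = 136
  … (31 splits in total)
  {N, P, T, Y, E} + {X}: 76 + 22 = 98  ← best
Best: vehicle 1 D → N → T → Y → E → P → D = 76; vehicle 2 D → X → D = 22; combined 98.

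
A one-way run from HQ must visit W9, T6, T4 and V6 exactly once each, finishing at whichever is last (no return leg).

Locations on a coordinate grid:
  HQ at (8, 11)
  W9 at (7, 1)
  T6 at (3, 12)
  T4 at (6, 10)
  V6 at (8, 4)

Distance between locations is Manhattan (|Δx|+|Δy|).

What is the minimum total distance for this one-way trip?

There are 4! = 24 possible orderings.
HQ → W9 → T6 → T4 → V6: 11+15+5+8 = 39
HQ → W9 → T6 → V6 → T4: 11+15+13+8 = 47
HQ → W9 → T4 → T6 → V6: 11+10+5+13 = 39
HQ → W9 → T4 → V6 → T6: 11+10+8+13 = 42
HQ → W9 → V6 → T6 → T4: 11+4+13+5 = 33
HQ → W9 → V6 → T4 → T6: 11+4+8+5 = 28
HQ → T6 → W9 → T4 → V6: 6+15+10+8 = 39
HQ → T6 → W9 → V6 → T4: 6+15+4+8 = 33
HQ → T6 → T4 → W9 → V6: 6+5+10+4 = 25
HQ → T6 → T4 → V6 → W9: 6+5+8+4 = 23
HQ → T6 → V6 → W9 → T4: 6+13+4+10 = 33
HQ → T6 → V6 → T4 → W9: 6+13+8+10 = 37
HQ → T4 → W9 → T6 → V6: 3+10+15+13 = 41
HQ → T4 → W9 → V6 → T6: 3+10+4+13 = 30
… (10 more)
The minimum is 23.
One shortest path: HQ → T6 → T4 → V6 → W9.

23 — the minimum one-way total.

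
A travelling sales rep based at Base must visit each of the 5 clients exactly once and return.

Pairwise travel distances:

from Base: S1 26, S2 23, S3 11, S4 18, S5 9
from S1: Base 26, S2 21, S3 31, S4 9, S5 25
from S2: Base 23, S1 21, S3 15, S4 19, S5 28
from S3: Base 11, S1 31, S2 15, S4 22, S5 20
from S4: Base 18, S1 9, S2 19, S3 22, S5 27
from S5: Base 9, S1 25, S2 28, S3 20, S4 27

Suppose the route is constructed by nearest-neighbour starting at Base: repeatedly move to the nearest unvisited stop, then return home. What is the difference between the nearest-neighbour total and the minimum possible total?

Base: S5=9, S3=11, S4=18, S2=23, S1=26 ⇒ S5
S5: S3=20, S1=25, S4=27, S2=28 ⇒ S3
S3: S2=15, S4=22, S1=31 ⇒ S2
S2: S4=19, S1=21 ⇒ S4
S4: S1=9 ⇒ S1
NN route Base → S5 → S3 → S2 → S4 → S1 → Base costs 98.
Optimal: Base → S3 → S2 → S4 → S1 → S5 → Base costs 88 (by enumerating all 60 distinct tours).
Excess = 98 − 88 = 10.

Excess over optimum: 10.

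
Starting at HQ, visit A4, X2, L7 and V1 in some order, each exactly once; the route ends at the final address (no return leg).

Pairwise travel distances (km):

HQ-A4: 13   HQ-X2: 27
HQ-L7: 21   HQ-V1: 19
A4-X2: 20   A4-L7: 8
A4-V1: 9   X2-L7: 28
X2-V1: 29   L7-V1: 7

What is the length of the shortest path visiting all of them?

There are 4! = 24 possible orderings.
HQ - A4 - X2 - L7 - V1: 13+20+28+7 = 68
HQ - A4 - X2 - V1 - L7: 13+20+29+7 = 69
HQ - A4 - L7 - X2 - V1: 13+8+28+29 = 78
HQ - A4 - L7 - V1 - X2: 13+8+7+29 = 57
HQ - A4 - V1 - X2 - L7: 13+9+29+28 = 79
HQ - A4 - V1 - L7 - X2: 13+9+7+28 = 57
HQ - X2 - A4 - L7 - V1: 27+20+8+7 = 62
HQ - X2 - A4 - V1 - L7: 27+20+9+7 = 63
HQ - X2 - L7 - A4 - V1: 27+28+8+9 = 72
HQ - X2 - L7 - V1 - A4: 27+28+7+9 = 71
HQ - X2 - V1 - A4 - L7: 27+29+9+8 = 73
HQ - X2 - V1 - L7 - A4: 27+29+7+8 = 71
HQ - L7 - A4 - X2 - V1: 21+8+20+29 = 78
HQ - L7 - A4 - V1 - X2: 21+8+9+29 = 67
… (10 more)
HQ - V1 - L7 - A4 - X2: 19+7+8+20 = 54  ← best
The minimum is 54.
One shortest path: HQ → V1 → L7 → A4 → X2.

54 km — the minimum one-way total.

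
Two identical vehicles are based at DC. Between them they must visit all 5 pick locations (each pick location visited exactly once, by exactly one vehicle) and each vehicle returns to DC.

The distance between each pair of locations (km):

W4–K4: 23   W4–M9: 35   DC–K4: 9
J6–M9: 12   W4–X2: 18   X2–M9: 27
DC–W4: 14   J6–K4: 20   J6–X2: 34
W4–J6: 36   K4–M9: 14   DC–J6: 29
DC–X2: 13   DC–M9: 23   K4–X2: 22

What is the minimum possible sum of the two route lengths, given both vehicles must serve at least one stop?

Minimum combined distance: 109 km.

Check every non-empty split of the stops between the two vehicles; for each half take its own optimal tour:
  {W4} + {J6, K4, X2, M9}: 28 + 81 = 109
  {J6} + {W4, K4, X2, M9}: 58 + 82 = 140
  {W4, J6} + {K4, X2, M9}: 79 + 63 = 142
  {K4} + {W4, J6, X2, M9}: 18 + 100 = 118
  {W4, K4} + {J6, X2, M9}: 46 + 81 = 127
  {J6, K4} + {W4, X2, M9}: 58 + 82 = 140
  … (15 splits in total)
Best: vehicle 1 DC → W4 → DC = 28; vehicle 2 DC → K4 → J6 → M9 → X2 → DC = 81; combined 109.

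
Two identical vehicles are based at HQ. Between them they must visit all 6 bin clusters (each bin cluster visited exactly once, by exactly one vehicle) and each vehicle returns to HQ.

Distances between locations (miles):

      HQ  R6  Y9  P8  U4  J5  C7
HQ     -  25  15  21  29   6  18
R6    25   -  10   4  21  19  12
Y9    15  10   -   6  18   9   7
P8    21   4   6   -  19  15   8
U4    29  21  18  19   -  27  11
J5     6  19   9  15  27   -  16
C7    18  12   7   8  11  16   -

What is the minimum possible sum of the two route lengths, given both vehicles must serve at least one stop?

87 miles — the smallest possible combined total.

There are 2^5 − 1 = 31 ways to divide the 6 stops into two non-empty groups. For each, the best each vehicle can do is its own shortest tour through its group:
  {R6} + {Y9, P8, U4, J5, C7}: 50 + 69 = 119
  {Y9} + {R6, P8, U4, J5, C7}: 30 + 75 = 105
  {R6, Y9} + {P8, U4, J5, C7}: 50 + 69 = 119
  {P8} + {R6, Y9, U4, J5, C7}: 42 + 75 = 117
  {R6, P8} + {Y9, U4, J5, C7}: 50 + 62 = 112
  {Y9, P8} + {R6, U4, J5, C7}: 42 + 75 = 117
  … (31 splits in total)
  {J5} + {R6, Y9, P8, U4, C7}: 12 + 75 = 87  ← best
Best: vehicle 1 HQ → J5 → HQ = 12; vehicle 2 HQ → Y9 → P8 → R6 → U4 → C7 → HQ = 75; combined 87.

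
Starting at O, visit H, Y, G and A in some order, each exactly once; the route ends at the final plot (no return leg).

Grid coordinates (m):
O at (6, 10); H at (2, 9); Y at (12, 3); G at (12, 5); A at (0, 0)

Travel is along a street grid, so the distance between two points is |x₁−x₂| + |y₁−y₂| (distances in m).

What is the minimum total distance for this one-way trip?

33 m — the minimum one-way total.

There are 4! = 24 possible orderings.
O→H→Y→G→A: 5+16+2+17 = 40
O→H→Y→A→G: 5+16+15+17 = 53
O→H→G→Y→A: 5+14+2+15 = 36
O→H→G→A→Y: 5+14+17+15 = 51
O→H→A→Y→G: 5+11+15+2 = 33
O→H→A→G→Y: 5+11+17+2 = 35
O→Y→H→G→A: 13+16+14+17 = 60
O→Y→H→A→G: 13+16+11+17 = 57
O→Y→G→H→A: 13+2+14+11 = 40
O→Y→G→A→H: 13+2+17+11 = 43
O→Y→A→H→G: 13+15+11+14 = 53
O→Y→A→G→H: 13+15+17+14 = 59
O→G→H→Y→A: 11+14+16+15 = 56
O→G→H→A→Y: 11+14+11+15 = 51
… (10 more)
The minimum is 33.
One shortest path: O → H → A → Y → G.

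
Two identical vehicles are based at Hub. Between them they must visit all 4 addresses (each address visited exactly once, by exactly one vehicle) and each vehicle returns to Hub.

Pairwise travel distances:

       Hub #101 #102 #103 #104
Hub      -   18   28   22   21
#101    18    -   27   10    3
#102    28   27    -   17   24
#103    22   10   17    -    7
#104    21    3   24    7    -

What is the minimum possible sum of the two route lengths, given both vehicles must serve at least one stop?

Minimum combined distance: 106.

There are 2^3 − 1 = 7 ways to divide the 4 stops into two non-empty groups. For each, the best each vehicle can do is its own shortest tour through its group:
  {#101} + {#102, #103, #104}: 36 + 73 = 109
  {#102} + {#101, #103, #104}: 56 + 50 = 106
  {#101, #102} + {#103, #104}: 73 + 50 = 123
  {#103} + {#101, #102, #104}: 44 + 73 = 117
  {#101, #103} + {#102, #104}: 50 + 73 = 123
  {#102, #103} + {#101, #104}: 67 + 42 = 109
  … (7 splits in total)
Best: vehicle 1 Hub → #102 → Hub = 56; vehicle 2 Hub → #101 → #104 → #103 → Hub = 50; combined 106.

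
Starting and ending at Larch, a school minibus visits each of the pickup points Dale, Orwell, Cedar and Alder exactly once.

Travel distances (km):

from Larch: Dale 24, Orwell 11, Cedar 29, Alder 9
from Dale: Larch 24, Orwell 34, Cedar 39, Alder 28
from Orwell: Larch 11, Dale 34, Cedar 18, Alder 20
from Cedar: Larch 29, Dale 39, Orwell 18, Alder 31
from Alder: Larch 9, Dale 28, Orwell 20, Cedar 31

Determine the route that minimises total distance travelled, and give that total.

There are 12 distinct closed tours to check (reversals are equivalent).
Larch→Dale→Orwell→Cedar→Alder→Larch: 24+34+18+31+9 = 116
Larch→Dale→Orwell→Alder→Cedar→Larch: 24+34+20+31+29 = 138
Larch→Dale→Cedar→Orwell→Alder→Larch: 24+39+18+20+9 = 110
Larch→Dale→Cedar→Alder→Orwell→Larch: 24+39+31+20+11 = 125
Larch→Dale→Alder→Orwell→Cedar→Larch: 24+28+20+18+29 = 119
Larch→Dale→Alder→Cedar→Orwell→Larch: 24+28+31+18+11 = 112
Larch→Orwell→Dale→Cedar→Alder→Larch: 11+34+39+31+9 = 124
Larch→Orwell→Dale→Alder→Cedar→Larch: 11+34+28+31+29 = 133
Larch→Orwell→Cedar→Dale→Alder→Larch: 11+18+39+28+9 = 105
Larch→Orwell→Alder→Dale→Cedar→Larch: 11+20+28+39+29 = 127
Larch→Cedar→Dale→Orwell→Alder→Larch: 29+39+34+20+9 = 131
Larch→Cedar→Orwell→Dale→Alder→Larch: 29+18+34+28+9 = 118
The minimum is 105.
One optimal route: Larch → Orwell → Cedar → Dale → Alder → Larch (or its reverse).

Shortest round trip = 105 km.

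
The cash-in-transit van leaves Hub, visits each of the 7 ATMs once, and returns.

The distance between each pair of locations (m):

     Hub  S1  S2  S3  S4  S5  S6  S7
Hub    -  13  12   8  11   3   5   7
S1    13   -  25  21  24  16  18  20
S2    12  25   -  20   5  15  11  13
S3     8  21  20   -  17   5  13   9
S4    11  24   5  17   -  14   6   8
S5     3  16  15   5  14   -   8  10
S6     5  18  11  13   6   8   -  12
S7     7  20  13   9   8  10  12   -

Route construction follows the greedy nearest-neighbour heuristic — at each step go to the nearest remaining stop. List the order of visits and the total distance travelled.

Nearest-neighbour total = 72 m; route Hub → S5 → S3 → S7 → S4 → S2 → S6 → S1 → Hub.

Hub → [S5:3 / S6:5 / S7:7 / S3:8 / S4:11 / S2:12 / S1:13] → S5 (3)
S5 → [S3:5 / S6:8 / S7:10 / S4:14 / S2:15 / S1:16] → S3 (5)
S3 → [S7:9 / S6:13 / S4:17 / S2:20 / S1:21] → S7 (9)
S7 → [S4:8 / S6:12 / S2:13 / S1:20] → S4 (8)
S4 → [S2:5 / S6:6 / S1:24] → S2 (5)
S2 → [S6:11 / S1:25] → S6 (11)
S6 → [S1:18] → S1 (18)
Return S1→Hub: 13.
Total = 3 + 5 + 9 + 8 + 5 + 11 + 18 + 13 = 72.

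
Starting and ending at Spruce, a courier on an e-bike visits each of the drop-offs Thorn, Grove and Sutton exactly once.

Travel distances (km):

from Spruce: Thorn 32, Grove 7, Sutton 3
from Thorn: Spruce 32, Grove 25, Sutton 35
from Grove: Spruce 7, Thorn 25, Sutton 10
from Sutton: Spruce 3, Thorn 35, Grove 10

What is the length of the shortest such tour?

There are 3 distinct closed tours to check (reversals are equivalent).
Spruce - Thorn - Grove - Sutton - Spruce: 32+25+10+3 = 70
Spruce - Thorn - Sutton - Grove - Spruce: 32+35+10+7 = 84
Spruce - Grove - Thorn - Sutton - Spruce: 7+25+35+3 = 70
The minimum is 70.
One optimal route: Spruce → Thorn → Grove → Sutton → Spruce (or its reverse).

Minimum total distance: 70 km.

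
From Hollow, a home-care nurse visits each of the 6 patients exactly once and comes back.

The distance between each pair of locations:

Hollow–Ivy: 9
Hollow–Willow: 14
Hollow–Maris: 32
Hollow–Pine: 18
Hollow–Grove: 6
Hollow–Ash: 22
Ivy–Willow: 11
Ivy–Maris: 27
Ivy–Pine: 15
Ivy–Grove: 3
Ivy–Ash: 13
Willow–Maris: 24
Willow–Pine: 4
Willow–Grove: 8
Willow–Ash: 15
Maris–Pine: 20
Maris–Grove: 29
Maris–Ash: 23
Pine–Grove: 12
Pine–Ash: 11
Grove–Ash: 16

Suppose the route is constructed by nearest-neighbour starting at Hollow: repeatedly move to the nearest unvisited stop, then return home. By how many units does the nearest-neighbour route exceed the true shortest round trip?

From Hollow: Grove=6, Ivy=9, Willow=14, Pine=18, Ash=22, Maris=32 → choose Grove (6).
From Grove: Ivy=3, Willow=8, Pine=12, Ash=16, Maris=29 → choose Ivy (3).
From Ivy: Willow=11, Ash=13, Pine=15, Maris=27 → choose Willow (11).
From Willow: Pine=4, Ash=15, Maris=24 → choose Pine (4).
From Pine: Ash=11, Maris=20 → choose Ash (11).
From Ash: Maris=23 → choose Maris (23).
NN route Hollow → Grove → Ivy → Willow → Pine → Ash → Maris → Hollow costs 90.
Optimal: Hollow → Ivy → Ash → Maris → Pine → Willow → Grove → Hollow costs 83 (by enumerating all 360 distinct tours).
Excess = 90 − 83 = 7.

7 longer than the optimal tour.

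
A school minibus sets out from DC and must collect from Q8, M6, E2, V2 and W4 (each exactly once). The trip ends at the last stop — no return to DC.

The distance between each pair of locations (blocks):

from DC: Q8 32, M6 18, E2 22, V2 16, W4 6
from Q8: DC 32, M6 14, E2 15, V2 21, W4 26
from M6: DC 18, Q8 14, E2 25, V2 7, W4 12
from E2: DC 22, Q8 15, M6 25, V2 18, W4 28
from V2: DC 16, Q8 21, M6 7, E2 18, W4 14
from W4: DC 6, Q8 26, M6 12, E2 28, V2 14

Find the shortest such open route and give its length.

There are 5! = 120 possible orderings.
DC - Q8 - M6 - E2 - V2 - W4: 32+14+25+18+14 = 103
DC - Q8 - M6 - E2 - W4 - V2: 32+14+25+28+14 = 113
DC - Q8 - M6 - V2 - E2 - W4: 32+14+7+18+28 = 99
DC - Q8 - M6 - V2 - W4 - E2: 32+14+7+14+28 = 95
DC - Q8 - M6 - W4 - E2 - V2: 32+14+12+28+18 = 104
DC - Q8 - M6 - W4 - V2 - E2: 32+14+12+14+18 = 90
DC - Q8 - E2 - M6 - V2 - W4: 32+15+25+7+14 = 93
DC - Q8 - E2 - M6 - W4 - V2: 32+15+25+12+14 = 98
DC - Q8 - E2 - V2 - M6 - W4: 32+15+18+7+12 = 84
DC - Q8 - E2 - V2 - W4 - M6: 32+15+18+14+12 = 91
DC - Q8 - E2 - W4 - M6 - V2: 32+15+28+12+7 = 94
DC - Q8 - E2 - W4 - V2 - M6: 32+15+28+14+7 = 96
DC - Q8 - V2 - M6 - E2 - W4: 32+21+7+25+28 = 113
DC - Q8 - V2 - M6 - W4 - E2: 32+21+7+12+28 = 100
… (106 more)
DC - W4 - V2 - M6 - Q8 - E2: 6+14+7+14+15 = 56  ← best
The minimum is 56.
One shortest path: DC → W4 → V2 → M6 → Q8 → E2.

56 blocks — the minimum one-way total.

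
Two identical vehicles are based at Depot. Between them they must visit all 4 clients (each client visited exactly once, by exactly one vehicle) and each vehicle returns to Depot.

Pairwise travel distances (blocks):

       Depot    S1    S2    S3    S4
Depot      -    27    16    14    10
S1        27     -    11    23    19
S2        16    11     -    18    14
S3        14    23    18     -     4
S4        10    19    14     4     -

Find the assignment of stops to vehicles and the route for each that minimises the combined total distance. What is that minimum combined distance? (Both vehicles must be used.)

Try each way of splitting the stops between the two vehicles (each non-empty) and, for each split, find the best tour for each vehicle:
  {S1} + {S2, S3, S4}: 54 + 48 = 102
  {S2} + {S1, S3, S4}: 32 + 64 = 96
  {S1, S2} + {S3, S4}: 54 + 28 = 82
  {S3} + {S1, S2, S4}: 28 + 56 = 84
  {S1, S3} + {S2, S4}: 64 + 40 = 104
  {S2, S3} + {S1, S4}: 48 + 56 = 104
  … (7 splits in total)
Best: vehicle 1 Depot → S1 → S2 → Depot = 54; vehicle 2 Depot → S3 → S4 → Depot = 28; combined 82.

Minimum combined distance: 82 blocks.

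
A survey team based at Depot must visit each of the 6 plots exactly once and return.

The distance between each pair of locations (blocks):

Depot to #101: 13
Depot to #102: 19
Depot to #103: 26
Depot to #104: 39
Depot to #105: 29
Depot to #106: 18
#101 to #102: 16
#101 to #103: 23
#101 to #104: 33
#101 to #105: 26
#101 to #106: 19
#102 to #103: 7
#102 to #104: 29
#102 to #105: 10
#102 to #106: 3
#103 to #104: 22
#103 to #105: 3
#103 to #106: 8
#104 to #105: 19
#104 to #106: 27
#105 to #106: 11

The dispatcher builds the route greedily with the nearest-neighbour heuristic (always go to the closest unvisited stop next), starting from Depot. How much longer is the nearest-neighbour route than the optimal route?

Excess over optimum: 5 blocks.

From Depot: #101=13, #106=18, #102=19, #103=26, #105=29, #104=39 → choose #101 (13).
From #101: #102=16, #106=19, #103=23, #105=26, #104=33 → choose #102 (16).
From #102: #106=3, #103=7, #105=10, #104=29 → choose #106 (3).
From #106: #103=8, #105=11, #104=27 → choose #103 (8).
From #103: #105=3, #104=22 → choose #105 (3).
From #105: #104=19 → choose #104 (19).
NN route Depot → #101 → #102 → #106 → #103 → #105 → #104 → Depot costs 101.
Optimal: Depot → #101 → #104 → #105 → #103 → #102 → #106 → Depot costs 96 (by enumerating all 360 distinct tours).
Excess = 101 − 96 = 5.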